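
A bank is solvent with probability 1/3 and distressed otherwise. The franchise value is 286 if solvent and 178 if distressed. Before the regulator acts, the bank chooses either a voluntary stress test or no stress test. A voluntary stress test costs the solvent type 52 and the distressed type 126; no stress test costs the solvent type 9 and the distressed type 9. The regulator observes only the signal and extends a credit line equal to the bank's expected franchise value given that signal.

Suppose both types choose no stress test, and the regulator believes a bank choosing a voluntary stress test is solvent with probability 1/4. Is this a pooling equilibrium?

Yes

At the pooled signal (no stress test) the regulator holds the prior 1/3 and pays 1/3·286 + 2/3·178 = 214. Off-path (stress test) belief 1/4 gives 1/4·286 + 3/4·178 = 205.
Solvent: no stress test gives 214 − 9 = 205; stress test gives 205 − 52 = 153. Stays. ✓
Distressed: no stress test gives 214 − 9 = 205; stress test gives 205 − 126 = 79. Stays. ✓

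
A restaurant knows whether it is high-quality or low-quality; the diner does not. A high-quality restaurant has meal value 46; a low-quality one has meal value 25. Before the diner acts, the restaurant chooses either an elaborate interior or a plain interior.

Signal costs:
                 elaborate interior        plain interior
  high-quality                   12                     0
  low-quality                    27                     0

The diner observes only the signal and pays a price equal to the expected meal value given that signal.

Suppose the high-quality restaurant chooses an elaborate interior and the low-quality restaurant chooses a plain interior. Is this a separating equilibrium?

Yes

Under separation the diner infers type exactly: elaborate interior → high-quality (pays 46), plain interior → low-quality (pays 25).
High-quality: elaborate interior gives 46 − 12 = 34; plain interior gives 25 − 0 = 25. No deviation. ✓
Low-quality: plain interior gives 25 − 0 = 25; elaborate interior gives 46 − 27 = 19. No deviation. ✓
Neither type gains from mimicking the other.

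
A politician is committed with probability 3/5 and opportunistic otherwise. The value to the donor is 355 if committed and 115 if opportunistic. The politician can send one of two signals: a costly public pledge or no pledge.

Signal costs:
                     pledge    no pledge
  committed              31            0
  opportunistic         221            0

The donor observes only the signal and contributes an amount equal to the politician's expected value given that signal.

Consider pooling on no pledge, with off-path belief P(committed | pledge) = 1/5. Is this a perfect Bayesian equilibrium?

At the pooled signal (no pledge) the donor holds the prior 3/5 and pays 3/5·355 + 2/5·115 = 259. Off-path (pledge) belief 1/5 gives 1/5·355 + 4/5·115 = 163.
Committed: no pledge gives 259 − 0 = 259; pledge gives 163 − 31 = 132. Stays. ✓
Opportunistic: no pledge gives 259 − 0 = 259; pledge gives 163 − 221 = -58. Stays. ✓

Yes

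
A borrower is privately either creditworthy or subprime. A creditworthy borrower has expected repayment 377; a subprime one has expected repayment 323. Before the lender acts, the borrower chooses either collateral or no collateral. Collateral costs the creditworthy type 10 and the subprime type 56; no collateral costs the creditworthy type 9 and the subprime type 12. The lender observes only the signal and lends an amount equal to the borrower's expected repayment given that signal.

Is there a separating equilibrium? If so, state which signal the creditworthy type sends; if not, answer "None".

Try creditworthy → collateral, subprime → no collateral:
  If types separate, collateral earns payment 377 and no collateral earns 323.
  Creditworthy: collateral gives 377 − 10 = 367; no collateral gives 323 − 9 = 314. No deviation. ✓
  Subprime: no collateral gives 323 − 12 = 311; collateral gives 377 − 56 = 321. Would deviate. ✗
Try creditworthy → no collateral, subprime → collateral:
  If types separate, no collateral earns payment 377 and collateral earns 323.
  Creditworthy: no collateral gives 377 − 9 = 368; collateral gives 323 − 10 = 313. No deviation. ✓
  Subprime: collateral gives 323 − 56 = 267; no collateral gives 377 − 12 = 365. Would deviate. ✗
Neither assignment is incentive-compatible.

None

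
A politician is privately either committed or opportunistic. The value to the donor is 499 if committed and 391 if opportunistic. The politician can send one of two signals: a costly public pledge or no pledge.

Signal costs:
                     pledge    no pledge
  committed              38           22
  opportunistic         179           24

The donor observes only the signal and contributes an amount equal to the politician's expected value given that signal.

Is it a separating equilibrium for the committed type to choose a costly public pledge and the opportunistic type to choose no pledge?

Under separation the donor infers type exactly: pledge → committed (pays 499), no pledge → opportunistic (pays 391).
Committed: pledge gives 499 − 38 = 461; no pledge gives 391 − 22 = 369. No deviation. ✓
Opportunistic: no pledge gives 391 − 24 = 367; pledge gives 499 − 179 = 320. No deviation. ✓
Neither type gains from mimicking the other.

Yes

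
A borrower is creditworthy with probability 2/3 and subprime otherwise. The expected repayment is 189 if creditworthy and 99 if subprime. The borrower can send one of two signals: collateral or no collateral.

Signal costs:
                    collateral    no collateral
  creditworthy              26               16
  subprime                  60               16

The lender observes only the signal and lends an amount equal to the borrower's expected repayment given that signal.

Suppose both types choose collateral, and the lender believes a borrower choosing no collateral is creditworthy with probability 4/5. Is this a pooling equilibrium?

No

At the pooled signal (collateral) the lender holds the prior 2/3 and pays 2/3·189 + 1/3·99 = 159. Off-path (no collateral) belief 4/5 gives 4/5·189 + 1/5·99 = 171.
Creditworthy: collateral gives 159 − 26 = 133; no collateral gives 171 − 16 = 155. Deviates. ✗
Subprime: collateral gives 159 − 60 = 99; no collateral gives 171 − 16 = 155. Deviates. ✗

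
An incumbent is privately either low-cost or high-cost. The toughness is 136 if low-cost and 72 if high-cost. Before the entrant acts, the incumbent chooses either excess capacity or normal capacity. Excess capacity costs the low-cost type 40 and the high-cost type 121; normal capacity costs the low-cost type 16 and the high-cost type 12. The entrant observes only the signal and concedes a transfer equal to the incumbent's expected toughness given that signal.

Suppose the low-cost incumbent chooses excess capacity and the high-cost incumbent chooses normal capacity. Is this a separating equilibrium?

Under separation the entrant infers type exactly: excess capacity → low-cost (pays 136), normal capacity → high-cost (pays 72).
Low-cost: excess capacity gives 136 − 40 = 96; normal capacity gives 72 − 16 = 56. No deviation. ✓
High-cost: normal capacity gives 72 − 12 = 60; excess capacity gives 136 − 121 = 15. No deviation. ✓
Neither type gains from mimicking the other.

Yes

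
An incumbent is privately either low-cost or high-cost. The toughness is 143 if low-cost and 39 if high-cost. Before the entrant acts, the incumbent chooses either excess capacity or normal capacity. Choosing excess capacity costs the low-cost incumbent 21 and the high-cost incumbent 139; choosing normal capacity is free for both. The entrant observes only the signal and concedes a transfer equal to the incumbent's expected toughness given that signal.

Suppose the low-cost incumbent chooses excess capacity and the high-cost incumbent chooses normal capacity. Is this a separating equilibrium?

Yes

If types separate, excess capacity earns payment 143 and normal capacity earns 39.
Low-cost: excess capacity gives 143 − 21 = 122; normal capacity gives 39 − 0 = 39. No deviation. ✓
High-cost: normal capacity gives 39 − 0 = 39; excess capacity gives 143 − 139 = 4. No deviation. ✓
Neither type gains from mimicking the other.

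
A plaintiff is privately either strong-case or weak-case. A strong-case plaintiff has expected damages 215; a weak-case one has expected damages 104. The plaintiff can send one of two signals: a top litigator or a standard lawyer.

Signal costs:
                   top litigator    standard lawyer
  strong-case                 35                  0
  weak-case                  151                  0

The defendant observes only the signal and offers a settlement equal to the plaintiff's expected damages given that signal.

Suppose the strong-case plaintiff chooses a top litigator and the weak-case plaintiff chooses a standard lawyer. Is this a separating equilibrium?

Yes

If types separate, top litigator earns payment 215 and standard lawyer earns 104.
Strong-case: top litigator gives 215 − 35 = 180; standard lawyer gives 104 − 0 = 104. No deviation. ✓
Weak-case: standard lawyer gives 104 − 0 = 104; top litigator gives 215 − 151 = 64. No deviation. ✓
Neither type gains from mimicking the other.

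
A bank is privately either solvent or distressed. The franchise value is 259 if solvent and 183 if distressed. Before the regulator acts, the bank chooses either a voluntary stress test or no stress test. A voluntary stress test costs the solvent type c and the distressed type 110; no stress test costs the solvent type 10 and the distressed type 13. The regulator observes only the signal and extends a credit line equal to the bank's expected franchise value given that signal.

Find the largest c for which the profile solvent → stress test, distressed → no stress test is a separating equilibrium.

Under separation: stress test → solvent (pays 259); no stress test → distressed (pays 183).
Distressed: 183 − 13 = 170 ≥ 259 − 110 = 149. Holds regardless of c. ✓
Solvent: 259 − c ≥ 183 − 10, so c ≤ 259 − 173 = 86.

86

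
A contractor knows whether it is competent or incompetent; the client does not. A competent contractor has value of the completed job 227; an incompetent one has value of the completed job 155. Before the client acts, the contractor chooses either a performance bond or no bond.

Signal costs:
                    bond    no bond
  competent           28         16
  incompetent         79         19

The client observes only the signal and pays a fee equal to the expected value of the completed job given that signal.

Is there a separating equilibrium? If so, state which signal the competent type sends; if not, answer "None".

None

Try competent → bond, incompetent → no bond:
  Under separation the client infers type exactly: bond → competent (pays 227), no bond → incompetent (pays 155).
  Competent: bond gives 227 − 28 = 199; no bond gives 155 − 16 = 139. No deviation. ✓
  Incompetent: no bond gives 155 − 19 = 136; bond gives 227 − 79 = 148. Would deviate. ✗
Try competent → no bond, incompetent → bond:
  Under separation the client infers type exactly: no bond → competent (pays 227), bond → incompetent (pays 155).
  Competent: no bond gives 227 − 16 = 211; bond gives 155 − 28 = 127. No deviation. ✓
  Incompetent: bond gives 155 − 79 = 76; no bond gives 227 − 19 = 208. Would deviate. ✗
Neither assignment is incentive-compatible.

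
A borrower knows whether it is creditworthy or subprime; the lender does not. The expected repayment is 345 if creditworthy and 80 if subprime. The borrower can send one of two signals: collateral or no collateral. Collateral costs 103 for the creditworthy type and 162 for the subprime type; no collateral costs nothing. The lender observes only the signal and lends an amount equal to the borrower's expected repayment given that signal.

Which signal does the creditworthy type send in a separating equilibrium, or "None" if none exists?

Try creditworthy → collateral, subprime → no collateral:
  If types separate, collateral earns payment 345 and no collateral earns 80.
  Creditworthy: collateral gives 345 − 103 = 242; no collateral gives 80 − 0 = 80. No deviation. ✓
  Subprime: no collateral gives 80 − 0 = 80; collateral gives 345 − 162 = 183. Would deviate. ✗
Try creditworthy → no collateral, subprime → collateral:
  If types separate, no collateral earns payment 345 and collateral earns 80.
  Creditworthy: no collateral gives 345 − 0 = 345; collateral gives 80 − 103 = -23. No deviation. ✓
  Subprime: collateral gives 80 − 162 = -82; no collateral gives 345 − 0 = 345. Would deviate. ✗
Neither assignment is incentive-compatible.

None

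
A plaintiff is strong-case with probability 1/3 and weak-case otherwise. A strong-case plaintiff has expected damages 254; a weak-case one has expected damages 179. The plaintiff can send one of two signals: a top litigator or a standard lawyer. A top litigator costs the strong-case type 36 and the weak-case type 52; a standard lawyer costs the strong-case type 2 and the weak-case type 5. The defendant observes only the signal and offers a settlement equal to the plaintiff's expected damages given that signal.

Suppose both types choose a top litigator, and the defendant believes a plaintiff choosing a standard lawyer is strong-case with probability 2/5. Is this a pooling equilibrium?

At the pooled signal (top litigator) the defendant holds the prior 1/3 and pays 1/3·254 + 2/3·179 = 204. Off-path (standard lawyer) belief 2/5 gives 2/5·254 + 3/5·179 = 209.
Strong-case: top litigator gives 204 − 36 = 168; standard lawyer gives 209 − 2 = 207. Deviates. ✗
Weak-case: top litigator gives 204 − 52 = 152; standard lawyer gives 209 − 5 = 204. Deviates. ✗

No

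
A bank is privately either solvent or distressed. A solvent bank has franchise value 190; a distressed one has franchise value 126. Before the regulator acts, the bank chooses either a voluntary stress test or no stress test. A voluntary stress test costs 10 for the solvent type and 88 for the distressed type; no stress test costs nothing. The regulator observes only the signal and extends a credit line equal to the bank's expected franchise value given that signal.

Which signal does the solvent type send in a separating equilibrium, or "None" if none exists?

stress test

Try solvent → stress test, distressed → no stress test:
  Under separation the regulator infers type exactly: stress test → solvent (pays 190), no stress test → distressed (pays 126).
  Solvent: stress test gives 190 − 10 = 180; no stress test gives 126 − 0 = 126. No deviation. ✓
  Distressed: no stress test gives 126 − 0 = 126; stress test gives 190 − 88 = 102. No deviation. ✓
Both hold — the solvent type sends stress test.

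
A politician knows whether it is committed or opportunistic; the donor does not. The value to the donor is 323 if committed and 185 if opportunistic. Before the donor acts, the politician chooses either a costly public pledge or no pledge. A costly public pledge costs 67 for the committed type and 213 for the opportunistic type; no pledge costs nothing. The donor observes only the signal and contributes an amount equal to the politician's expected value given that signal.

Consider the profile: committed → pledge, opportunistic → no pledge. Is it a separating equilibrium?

Under separation the donor infers type exactly: pledge → committed (pays 323), no pledge → opportunistic (pays 185).
Committed: pledge gives 323 − 67 = 256; no pledge gives 185 − 0 = 185. No deviation. ✓
Opportunistic: no pledge gives 185 − 0 = 185; pledge gives 323 − 213 = 110. No deviation. ✓
Both incentive constraints hold.

Yes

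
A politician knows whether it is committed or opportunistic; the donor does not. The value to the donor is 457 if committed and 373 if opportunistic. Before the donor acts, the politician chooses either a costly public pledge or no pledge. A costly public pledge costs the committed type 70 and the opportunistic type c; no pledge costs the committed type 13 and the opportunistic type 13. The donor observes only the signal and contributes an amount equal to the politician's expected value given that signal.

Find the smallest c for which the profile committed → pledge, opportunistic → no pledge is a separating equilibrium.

97

Under separation: pledge → committed (pays 457); no pledge → opportunistic (pays 373).
Committed: 457 − 70 = 387 ≥ 373 − 13 = 360. Holds regardless of c. ✓
Opportunistic: 373 − 13 ≥ 457 − c, so c ≥ 457 − 360 = 97.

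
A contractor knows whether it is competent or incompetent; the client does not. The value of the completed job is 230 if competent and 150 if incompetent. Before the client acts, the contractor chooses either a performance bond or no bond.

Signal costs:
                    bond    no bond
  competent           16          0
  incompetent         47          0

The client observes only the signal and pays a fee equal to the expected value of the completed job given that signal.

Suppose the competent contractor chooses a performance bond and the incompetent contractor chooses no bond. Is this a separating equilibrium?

No

Under separation the client infers type exactly: bond → competent (pays 230), no bond → incompetent (pays 150).
Competent: bond gives 230 − 16 = 214; no bond gives 150 − 0 = 150. No deviation. ✓
Incompetent: no bond gives 150 − 0 = 150; bond gives 230 − 47 = 183. Would deviate. ✗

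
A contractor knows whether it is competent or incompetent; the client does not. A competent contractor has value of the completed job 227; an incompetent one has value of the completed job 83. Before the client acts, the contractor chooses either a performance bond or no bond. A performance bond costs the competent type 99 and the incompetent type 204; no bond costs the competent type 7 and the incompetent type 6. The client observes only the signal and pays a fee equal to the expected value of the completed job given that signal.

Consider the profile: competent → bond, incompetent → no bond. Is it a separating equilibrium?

If types separate, bond earns payment 227 and no bond earns 83.
Competent: bond gives 227 − 99 = 128; no bond gives 83 − 7 = 76. No deviation. ✓
Incompetent: no bond gives 83 − 6 = 77; bond gives 227 − 204 = 23. No deviation. ✓
Both incentive constraints hold.

Yes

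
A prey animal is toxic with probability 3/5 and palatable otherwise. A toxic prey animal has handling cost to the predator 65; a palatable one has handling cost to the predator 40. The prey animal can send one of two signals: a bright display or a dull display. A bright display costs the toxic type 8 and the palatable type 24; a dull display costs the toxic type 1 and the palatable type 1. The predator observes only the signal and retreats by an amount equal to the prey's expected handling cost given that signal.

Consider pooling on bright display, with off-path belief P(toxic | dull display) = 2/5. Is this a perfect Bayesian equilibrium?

No

At the pooled signal (bright display) the predator holds the prior 3/5 and pays 3/5·65 + 2/5·40 = 55. Off-path (dull display) belief 2/5 gives 2/5·65 + 3/5·40 = 50.
Toxic: bright display gives 55 − 8 = 47; dull display gives 50 − 1 = 49. Deviates. ✗
Palatable: bright display gives 55 − 24 = 31; dull display gives 50 − 1 = 49. Deviates. ✗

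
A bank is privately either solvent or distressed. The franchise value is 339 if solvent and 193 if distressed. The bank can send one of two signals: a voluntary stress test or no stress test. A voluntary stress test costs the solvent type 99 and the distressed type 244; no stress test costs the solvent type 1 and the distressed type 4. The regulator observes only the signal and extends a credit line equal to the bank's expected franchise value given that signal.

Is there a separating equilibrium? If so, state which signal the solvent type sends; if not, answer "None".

stress test

Try solvent → stress test, distressed → no stress test:
  If types separate, stress test earns payment 339 and no stress test earns 193.
  Solvent: stress test gives 339 − 99 = 240; no stress test gives 193 − 1 = 192. No deviation. ✓
  Distressed: no stress test gives 193 − 4 = 189; stress test gives 339 − 244 = 95. No deviation. ✓
Both hold — the solvent type sends stress test.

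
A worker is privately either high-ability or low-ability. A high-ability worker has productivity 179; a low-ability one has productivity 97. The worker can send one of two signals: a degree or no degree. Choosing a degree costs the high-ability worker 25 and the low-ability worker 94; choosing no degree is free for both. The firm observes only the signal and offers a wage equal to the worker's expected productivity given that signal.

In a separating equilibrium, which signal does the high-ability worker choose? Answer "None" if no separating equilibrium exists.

Try high-ability → degree, low-ability → no degree:
  If types separate, degree earns payment 179 and no degree earns 97.
  High-ability: degree gives 179 − 25 = 154; no degree gives 97 − 0 = 97. No deviation. ✓
  Low-ability: no degree gives 97 − 0 = 97; degree gives 179 − 94 = 85. No deviation. ✓
Both hold — the high-ability type sends degree.

degree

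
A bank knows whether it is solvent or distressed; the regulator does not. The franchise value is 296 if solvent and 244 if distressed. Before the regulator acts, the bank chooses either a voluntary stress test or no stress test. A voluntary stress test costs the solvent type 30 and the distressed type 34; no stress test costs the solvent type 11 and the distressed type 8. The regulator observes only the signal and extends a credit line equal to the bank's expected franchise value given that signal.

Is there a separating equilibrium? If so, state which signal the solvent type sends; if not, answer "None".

Try solvent → stress test, distressed → no stress test:
  If types separate, stress test earns payment 296 and no stress test earns 244.
  Solvent: stress test gives 296 − 30 = 266; no stress test gives 244 − 11 = 233. No deviation. ✓
  Distressed: no stress test gives 244 − 8 = 236; stress test gives 296 − 34 = 262. Would deviate. ✗
Try solvent → no stress test, distressed → stress test:
  If types separate, no stress test earns payment 296 and stress test earns 244.
  Solvent: no stress test gives 296 − 11 = 285; stress test gives 244 − 30 = 214. No deviation. ✓
  Distressed: stress test gives 244 − 34 = 210; no stress test gives 296 − 8 = 288. Would deviate. ✗
Neither assignment is incentive-compatible.

None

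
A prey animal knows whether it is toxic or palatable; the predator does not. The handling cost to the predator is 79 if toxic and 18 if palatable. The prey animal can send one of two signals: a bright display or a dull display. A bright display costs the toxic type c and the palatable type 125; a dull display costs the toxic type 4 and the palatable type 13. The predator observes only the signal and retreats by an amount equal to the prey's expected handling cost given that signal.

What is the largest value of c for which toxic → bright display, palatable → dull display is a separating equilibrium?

Under separation: bright display → toxic (pays 79); dull display → palatable (pays 18).
Palatable: 18 − 13 = 5 ≥ 79 − 125 = -46. Holds regardless of c. ✓
Toxic: 79 − c ≥ 18 − 4, so c ≤ 79 − 14 = 65.

65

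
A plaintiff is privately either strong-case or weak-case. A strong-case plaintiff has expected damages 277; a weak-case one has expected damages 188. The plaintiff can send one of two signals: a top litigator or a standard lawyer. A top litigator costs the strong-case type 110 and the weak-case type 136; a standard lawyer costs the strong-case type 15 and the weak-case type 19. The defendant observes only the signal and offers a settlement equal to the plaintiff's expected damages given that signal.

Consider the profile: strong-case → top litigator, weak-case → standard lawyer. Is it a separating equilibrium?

No

Under separation the defendant infers type exactly: top litigator → strong-case (pays 277), standard lawyer → weak-case (pays 188).
Strong-case: top litigator gives 277 − 110 = 167; standard lawyer gives 188 − 15 = 173. Would deviate. ✗
Weak-case: standard lawyer gives 188 − 19 = 169; top litigator gives 277 − 136 = 141. No deviation. ✓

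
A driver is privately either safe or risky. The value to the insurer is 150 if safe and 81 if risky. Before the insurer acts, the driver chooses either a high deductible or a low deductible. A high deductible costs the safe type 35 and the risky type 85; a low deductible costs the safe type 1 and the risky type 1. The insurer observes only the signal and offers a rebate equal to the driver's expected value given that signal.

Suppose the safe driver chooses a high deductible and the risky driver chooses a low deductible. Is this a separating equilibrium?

Yes

If types separate, high deductible earns payment 150 and low deductible earns 81.
Safe: high deductible gives 150 − 35 = 115; low deductible gives 81 − 1 = 80. No deviation. ✓
Risky: low deductible gives 81 − 1 = 80; high deductible gives 150 − 85 = 65. No deviation. ✓
Both incentive constraints hold.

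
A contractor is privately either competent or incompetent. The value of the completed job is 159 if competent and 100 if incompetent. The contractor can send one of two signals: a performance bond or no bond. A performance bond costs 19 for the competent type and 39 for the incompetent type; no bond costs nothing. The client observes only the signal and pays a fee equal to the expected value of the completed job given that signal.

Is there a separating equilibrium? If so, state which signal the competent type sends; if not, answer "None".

None

Try competent → bond, incompetent → no bond:
  If types separate, bond earns payment 159 and no bond earns 100.
  Competent: bond gives 159 − 19 = 140; no bond gives 100 − 0 = 100. No deviation. ✓
  Incompetent: no bond gives 100 − 0 = 100; bond gives 159 − 39 = 120. Would deviate. ✗
Try competent → no bond, incompetent → bond:
  If types separate, no bond earns payment 159 and bond earns 100.
  Competent: no bond gives 159 − 0 = 159; bond gives 100 − 19 = 81. No deviation. ✓
  Incompetent: bond gives 100 − 39 = 61; no bond gives 159 − 0 = 159. Would deviate. ✗
Neither assignment is incentive-compatible.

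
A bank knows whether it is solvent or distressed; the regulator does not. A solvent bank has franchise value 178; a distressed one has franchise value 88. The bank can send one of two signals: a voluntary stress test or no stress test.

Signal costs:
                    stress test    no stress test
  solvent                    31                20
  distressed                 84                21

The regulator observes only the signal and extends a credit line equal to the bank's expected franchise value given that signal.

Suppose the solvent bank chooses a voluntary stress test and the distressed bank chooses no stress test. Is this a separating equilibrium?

No

If types separate, stress test earns payment 178 and no stress test earns 88.
Solvent: stress test gives 178 − 31 = 147; no stress test gives 88 − 20 = 68. No deviation. ✓
Distressed: no stress test gives 88 − 21 = 67; stress test gives 178 − 84 = 94. Would deviate. ✗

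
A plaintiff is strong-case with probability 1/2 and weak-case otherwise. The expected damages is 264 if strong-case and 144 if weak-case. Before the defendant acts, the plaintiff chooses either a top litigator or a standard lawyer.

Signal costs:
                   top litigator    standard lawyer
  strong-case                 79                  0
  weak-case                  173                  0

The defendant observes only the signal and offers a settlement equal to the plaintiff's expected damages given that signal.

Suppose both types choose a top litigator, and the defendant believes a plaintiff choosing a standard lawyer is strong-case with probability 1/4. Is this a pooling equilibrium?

At the pooled signal (top litigator) the defendant holds the prior 1/2 and pays 1/2·264 + 1/2·144 = 204. Off-path (standard lawyer) belief 1/4 gives 1/4·264 + 3/4·144 = 174.
Strong-case: top litigator gives 204 − 79 = 125; standard lawyer gives 174 − 0 = 174. Deviates. ✗
Weak-case: top litigator gives 204 − 173 = 31; standard lawyer gives 174 − 0 = 174. Deviates. ✗

No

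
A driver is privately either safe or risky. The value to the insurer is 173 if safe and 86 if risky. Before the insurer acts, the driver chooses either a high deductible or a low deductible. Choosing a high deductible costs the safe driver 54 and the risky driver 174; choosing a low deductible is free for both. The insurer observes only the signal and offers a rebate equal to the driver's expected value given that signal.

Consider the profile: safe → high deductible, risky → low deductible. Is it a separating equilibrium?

If types separate, high deductible earns payment 173 and low deductible earns 86.
Safe: high deductible gives 173 − 54 = 119; low deductible gives 86 − 0 = 86. No deviation. ✓
Risky: low deductible gives 86 − 0 = 86; high deductible gives 173 − 174 = -1. No deviation. ✓
Neither type gains from mimicking the other.

Yes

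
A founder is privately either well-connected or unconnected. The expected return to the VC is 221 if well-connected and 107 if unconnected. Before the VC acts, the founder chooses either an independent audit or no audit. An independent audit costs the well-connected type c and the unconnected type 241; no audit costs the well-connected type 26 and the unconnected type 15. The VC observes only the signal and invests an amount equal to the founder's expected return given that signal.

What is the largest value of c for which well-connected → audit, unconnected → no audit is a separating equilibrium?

Under separation: audit → well-connected (pays 221); no audit → unconnected (pays 107).
Unconnected: 107 − 15 = 92 ≥ 221 − 241 = -20. Holds regardless of c. ✓
Well-connected: 221 − c ≥ 107 − 26, so c ≤ 221 − 81 = 140.

140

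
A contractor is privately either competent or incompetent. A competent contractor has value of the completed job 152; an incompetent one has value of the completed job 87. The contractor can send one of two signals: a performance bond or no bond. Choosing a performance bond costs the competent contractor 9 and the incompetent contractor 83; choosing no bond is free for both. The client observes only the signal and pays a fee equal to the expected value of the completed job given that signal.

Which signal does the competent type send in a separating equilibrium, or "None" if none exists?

bond

Try competent → bond, incompetent → no bond:
  If types separate, bond earns payment 152 and no bond earns 87.
  Competent: bond gives 152 − 9 = 143; no bond gives 87 − 0 = 87. No deviation. ✓
  Incompetent: no bond gives 87 − 0 = 87; bond gives 152 − 83 = 69. No deviation. ✓
Both hold — the competent type sends bond.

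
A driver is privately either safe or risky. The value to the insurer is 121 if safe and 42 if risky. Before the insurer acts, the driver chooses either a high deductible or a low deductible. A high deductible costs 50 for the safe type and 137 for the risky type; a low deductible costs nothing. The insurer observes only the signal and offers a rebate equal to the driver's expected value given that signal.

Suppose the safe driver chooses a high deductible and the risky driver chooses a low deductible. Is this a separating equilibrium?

Yes

If types separate, high deductible earns payment 121 and low deductible earns 42.
Safe: high deductible gives 121 − 50 = 71; low deductible gives 42 − 0 = 42. No deviation. ✓
Risky: low deductible gives 42 − 0 = 42; high deductible gives 121 − 137 = -16. No deviation. ✓
Neither type gains from mimicking the other.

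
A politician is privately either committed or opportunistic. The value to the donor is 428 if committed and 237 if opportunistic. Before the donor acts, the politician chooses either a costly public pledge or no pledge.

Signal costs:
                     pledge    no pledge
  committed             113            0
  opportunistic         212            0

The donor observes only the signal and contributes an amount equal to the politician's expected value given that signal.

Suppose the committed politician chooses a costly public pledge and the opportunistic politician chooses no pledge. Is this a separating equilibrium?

If types separate, pledge earns payment 428 and no pledge earns 237.
Committed: pledge gives 428 − 113 = 315; no pledge gives 237 − 0 = 237. No deviation. ✓
Opportunistic: no pledge gives 237 − 0 = 237; pledge gives 428 − 212 = 216. No deviation. ✓
Neither type gains from mimicking the other.

Yes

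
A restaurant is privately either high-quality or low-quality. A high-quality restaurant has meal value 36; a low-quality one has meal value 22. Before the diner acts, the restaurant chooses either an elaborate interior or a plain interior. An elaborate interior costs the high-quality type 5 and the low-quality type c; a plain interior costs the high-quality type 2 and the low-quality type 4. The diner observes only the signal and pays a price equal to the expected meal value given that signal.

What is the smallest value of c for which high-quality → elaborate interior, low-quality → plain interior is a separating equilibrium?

18

Under separation: elaborate interior → high-quality (pays 36); plain interior → low-quality (pays 22).
High-quality: 36 − 5 = 31 ≥ 22 − 2 = 20. Holds regardless of c. ✓
Low-quality: 22 − 4 ≥ 36 − c, so c ≥ 36 − 18 = 18.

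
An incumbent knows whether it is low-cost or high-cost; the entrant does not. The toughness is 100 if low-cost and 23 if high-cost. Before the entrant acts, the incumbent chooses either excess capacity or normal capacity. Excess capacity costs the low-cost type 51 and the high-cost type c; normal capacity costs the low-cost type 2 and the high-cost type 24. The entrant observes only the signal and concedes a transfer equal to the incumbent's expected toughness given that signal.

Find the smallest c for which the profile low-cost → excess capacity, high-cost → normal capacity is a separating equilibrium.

101

Under separation: excess capacity → low-cost (pays 100); normal capacity → high-cost (pays 23).
Low-cost: 100 − 51 = 49 ≥ 23 − 2 = 21. Holds regardless of c. ✓
High-cost: 23 − 24 ≥ 100 − c, so c ≥ 100 − -1 = 101.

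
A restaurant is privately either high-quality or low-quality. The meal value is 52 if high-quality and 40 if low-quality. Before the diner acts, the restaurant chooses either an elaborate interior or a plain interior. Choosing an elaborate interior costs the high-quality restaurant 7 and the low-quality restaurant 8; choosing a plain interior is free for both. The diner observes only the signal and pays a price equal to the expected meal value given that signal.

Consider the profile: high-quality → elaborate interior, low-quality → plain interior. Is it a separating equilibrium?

No

Under separation the diner infers type exactly: elaborate interior → high-quality (pays 52), plain interior → low-quality (pays 40).
High-quality: elaborate interior gives 52 − 7 = 45; plain interior gives 40 − 0 = 40. No deviation. ✓
Low-quality: plain interior gives 40 − 0 = 40; elaborate interior gives 52 − 8 = 44. Would deviate. ✗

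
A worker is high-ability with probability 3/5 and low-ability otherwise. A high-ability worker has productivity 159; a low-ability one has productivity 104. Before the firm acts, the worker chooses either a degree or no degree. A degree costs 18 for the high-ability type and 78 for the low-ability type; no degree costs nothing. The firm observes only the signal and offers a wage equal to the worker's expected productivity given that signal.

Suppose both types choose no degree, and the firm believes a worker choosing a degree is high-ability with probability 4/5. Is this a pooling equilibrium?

Yes

At the pooled signal (no degree) the firm holds the prior 3/5 and pays 3/5·159 + 2/5·104 = 137. Off-path (degree) belief 4/5 gives 4/5·159 + 1/5·104 = 148.
High-ability: no degree gives 137 − 0 = 137; degree gives 148 − 18 = 130. Stays. ✓
Low-ability: no degree gives 137 − 0 = 137; degree gives 148 − 78 = 70. Stays. ✓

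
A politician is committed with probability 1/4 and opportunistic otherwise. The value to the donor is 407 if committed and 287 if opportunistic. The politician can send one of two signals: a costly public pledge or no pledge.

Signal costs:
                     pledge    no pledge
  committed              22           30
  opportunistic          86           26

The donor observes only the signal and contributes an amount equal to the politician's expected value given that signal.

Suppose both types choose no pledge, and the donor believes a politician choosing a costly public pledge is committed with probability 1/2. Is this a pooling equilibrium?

No

At the pooled signal (no pledge) the donor holds the prior 1/4 and pays 1/4·407 + 3/4·287 = 317. Off-path (pledge) belief 1/2 gives 1/2·407 + 1/2·287 = 347.
Committed: no pledge gives 317 − 30 = 287; pledge gives 347 − 22 = 325. Deviates. ✗
Opportunistic: no pledge gives 317 − 26 = 291; pledge gives 347 − 86 = 261. Stays. ✓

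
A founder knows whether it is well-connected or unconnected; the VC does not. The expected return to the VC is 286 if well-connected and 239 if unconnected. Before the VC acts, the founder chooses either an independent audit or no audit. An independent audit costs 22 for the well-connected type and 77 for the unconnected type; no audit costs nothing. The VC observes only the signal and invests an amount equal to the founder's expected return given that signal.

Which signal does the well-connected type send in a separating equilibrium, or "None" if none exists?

Try well-connected → audit, unconnected → no audit:
  Under separation the VC infers type exactly: audit → well-connected (pays 286), no audit → unconnected (pays 239).
  Well-connected: audit gives 286 − 22 = 264; no audit gives 239 − 0 = 239. No deviation. ✓
  Unconnected: no audit gives 239 − 0 = 239; audit gives 286 − 77 = 209. No deviation. ✓
Both hold — the well-connected type sends audit.

audit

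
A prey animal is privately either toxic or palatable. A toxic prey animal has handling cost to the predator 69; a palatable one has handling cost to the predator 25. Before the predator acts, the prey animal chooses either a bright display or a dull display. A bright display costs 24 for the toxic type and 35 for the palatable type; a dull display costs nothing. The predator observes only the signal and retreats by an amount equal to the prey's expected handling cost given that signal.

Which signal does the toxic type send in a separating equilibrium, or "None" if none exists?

Try toxic → bright display, palatable → dull display:
  Under separation the predator infers type exactly: bright display → toxic (pays 69), dull display → palatable (pays 25).
  Toxic: bright display gives 69 − 24 = 45; dull display gives 25 − 0 = 25. No deviation. ✓
  Palatable: dull display gives 25 − 0 = 25; bright display gives 69 − 35 = 34. Would deviate. ✗
Try toxic → dull display, palatable → bright display:
  Under separation the predator infers type exactly: dull display → toxic (pays 69), bright display → palatable (pays 25).
  Toxic: dull display gives 69 − 0 = 69; bright display gives 25 − 24 = 1. No deviation. ✓
  Palatable: bright display gives 25 − 35 = -10; dull display gives 69 − 0 = 69. Would deviate. ✗
Neither assignment is incentive-compatible.

None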